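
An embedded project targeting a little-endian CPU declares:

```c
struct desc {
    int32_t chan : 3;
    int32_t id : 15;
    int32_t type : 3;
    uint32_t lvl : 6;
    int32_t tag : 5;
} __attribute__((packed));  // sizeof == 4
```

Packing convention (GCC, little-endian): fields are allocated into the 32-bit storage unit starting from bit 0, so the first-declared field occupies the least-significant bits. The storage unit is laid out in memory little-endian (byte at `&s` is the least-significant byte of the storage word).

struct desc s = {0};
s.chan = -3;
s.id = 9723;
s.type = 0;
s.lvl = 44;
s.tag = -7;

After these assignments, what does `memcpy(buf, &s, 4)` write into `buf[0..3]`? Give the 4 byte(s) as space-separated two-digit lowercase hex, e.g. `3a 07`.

chan (3b) val=-3 bits=0x5 at bit 0: 0x00000005
id (15b) val=9723 bits=0x25fb at bit 3: 0x00012fdd
type (3b) val=0 bits=0x0 at bit 18: 0x00012fdd
lvl (6b) val=44 bits=0x2c at bit 21: 0x05812fdd
tag (5b) val=-7 bits=0x19 at bit 27: 0xcd812fdd
word = 0xcd812fdd → little-endian bytes:
  [0]=0xdd  [1]=0x2f  [2]=0x81  [3]=0xcd

dd 2f 81 cd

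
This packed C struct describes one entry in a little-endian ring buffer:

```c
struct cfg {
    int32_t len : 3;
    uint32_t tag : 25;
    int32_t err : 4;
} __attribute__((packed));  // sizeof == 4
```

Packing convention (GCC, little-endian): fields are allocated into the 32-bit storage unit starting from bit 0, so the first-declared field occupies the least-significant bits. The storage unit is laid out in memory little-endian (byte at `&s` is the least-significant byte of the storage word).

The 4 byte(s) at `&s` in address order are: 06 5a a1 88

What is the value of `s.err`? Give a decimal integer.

[0]=0x06 [1]=0x5a [2]=0xa1 [3]=0x88 (little-endian) → word 0x88a15a06
len [0+:3] = (word>>0) & 0x7 = 6
tag [3+:25] = (word>>3) & 0x1ffffff = 18099008
err [28+:4] = (word>>28) & 0xf = 8  ←
err signed 4b, MSB=1: 8 - 16 = -8

-8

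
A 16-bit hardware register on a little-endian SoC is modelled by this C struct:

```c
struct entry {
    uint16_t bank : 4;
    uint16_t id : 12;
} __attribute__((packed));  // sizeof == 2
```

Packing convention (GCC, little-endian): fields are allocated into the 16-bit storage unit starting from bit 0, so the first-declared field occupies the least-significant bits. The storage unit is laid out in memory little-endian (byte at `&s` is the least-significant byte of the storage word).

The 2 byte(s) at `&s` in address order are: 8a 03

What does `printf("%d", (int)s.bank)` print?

10

[0]=0x8a [1]=0x03 (little-endian) → word 0x038a
bank [0+:4] = (word>>0) & 0xf = 10  ←
id [4+:12] = (word>>4) & 0xfff = 56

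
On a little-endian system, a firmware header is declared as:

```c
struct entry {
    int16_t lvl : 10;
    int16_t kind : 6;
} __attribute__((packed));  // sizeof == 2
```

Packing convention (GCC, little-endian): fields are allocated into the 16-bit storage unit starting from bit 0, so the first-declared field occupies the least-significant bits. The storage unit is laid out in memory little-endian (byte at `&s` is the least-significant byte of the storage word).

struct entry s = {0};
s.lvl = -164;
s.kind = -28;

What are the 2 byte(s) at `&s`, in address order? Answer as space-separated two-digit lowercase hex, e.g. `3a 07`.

lvl (10b) val=-164 bits=0x35c at bit 0: 0x035c
kind (6b) val=-28 bits=0x24 at bit 10: 0x935c
word = 0x935c → little-endian bytes:
  [0]=0x5c  [1]=0x93

5c 93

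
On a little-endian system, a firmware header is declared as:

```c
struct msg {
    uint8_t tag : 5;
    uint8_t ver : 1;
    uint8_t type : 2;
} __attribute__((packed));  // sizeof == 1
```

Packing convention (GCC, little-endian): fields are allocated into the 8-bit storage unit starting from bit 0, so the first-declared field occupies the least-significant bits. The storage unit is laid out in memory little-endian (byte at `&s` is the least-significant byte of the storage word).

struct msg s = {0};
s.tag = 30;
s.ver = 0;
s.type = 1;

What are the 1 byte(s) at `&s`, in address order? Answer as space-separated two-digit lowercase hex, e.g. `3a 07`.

5e

tag:5 = 30 → 0x1e << 0 → word 0x1e
ver:1 = 0 → 0x0 << 5 → word 0x1e
type:2 = 1 → 0x1 << 6 → word 0x5e
word = 0x5e → little-endian bytes:
  [0]=0x5e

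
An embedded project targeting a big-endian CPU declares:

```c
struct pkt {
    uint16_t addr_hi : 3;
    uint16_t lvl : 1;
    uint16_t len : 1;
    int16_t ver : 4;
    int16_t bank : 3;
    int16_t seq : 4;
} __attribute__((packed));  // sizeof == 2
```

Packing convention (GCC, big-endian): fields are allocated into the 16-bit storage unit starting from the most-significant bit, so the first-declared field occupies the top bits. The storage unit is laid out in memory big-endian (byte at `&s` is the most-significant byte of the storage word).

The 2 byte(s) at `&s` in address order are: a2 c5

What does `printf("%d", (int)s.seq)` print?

[0]=0xa2 [1]=0xc5 (big-endian) → word 0xa2c5
addr_hi [13+:3] = (word>>13) & 0x7 = 5
lvl [12+:1] = (word>>12) & 0x1 = 0
len [11+:1] = (word>>11) & 0x1 = 0
ver [7+:4] = (word>>7) & 0xf = 5
bank [4+:3] = (word>>4) & 0x7 = 4
seq [0+:4] = (word>>0) & 0xf = 5  ←
seq signed 4b, MSB=0: value = 5

5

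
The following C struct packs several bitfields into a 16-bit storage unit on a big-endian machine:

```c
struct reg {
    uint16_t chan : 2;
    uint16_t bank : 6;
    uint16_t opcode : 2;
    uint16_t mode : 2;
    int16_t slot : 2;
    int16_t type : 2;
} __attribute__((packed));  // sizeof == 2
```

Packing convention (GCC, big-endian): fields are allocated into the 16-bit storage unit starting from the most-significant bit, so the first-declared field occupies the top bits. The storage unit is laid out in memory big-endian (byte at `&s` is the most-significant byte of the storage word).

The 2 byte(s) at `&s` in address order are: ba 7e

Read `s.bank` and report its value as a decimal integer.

58

[0]=0xba [1]=0x7e (big-endian) → word 0xba7e
chan:2 @ bit 14 → (0xba7e>>14)&0x3 = 0x2
bank:6 @ bit 8 → (0xba7e>>8)&0x3f = 0x3a  ←
opcode:2 @ bit 6 → (0xba7e>>6)&0x3 = 0x1
mode:2 @ bit 4 → (0xba7e>>4)&0x3 = 0x3
slot:2 @ bit 2 → (0xba7e>>2)&0x3 = 0x3
type:2 @ bit 0 → (0xba7e>>0)&0x3 = 0x2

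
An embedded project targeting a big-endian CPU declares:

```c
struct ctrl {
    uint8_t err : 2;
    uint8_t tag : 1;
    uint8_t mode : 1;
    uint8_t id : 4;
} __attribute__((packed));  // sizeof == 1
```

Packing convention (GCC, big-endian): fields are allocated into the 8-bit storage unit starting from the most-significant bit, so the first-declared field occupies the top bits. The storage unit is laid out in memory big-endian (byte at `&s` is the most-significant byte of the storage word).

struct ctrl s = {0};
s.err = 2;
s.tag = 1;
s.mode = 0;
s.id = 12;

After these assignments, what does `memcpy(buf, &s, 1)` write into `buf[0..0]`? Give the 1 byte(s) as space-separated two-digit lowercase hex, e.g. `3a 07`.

ac

[6+:2] err=2 & 0x3 = 0x2; word=0x80
[5+:1] tag=1 & 0x1 = 0x1; word=0xa0
[4+:1] mode=0 & 0x1 = 0x0; word=0xa0
[0+:4] id=12 & 0xf = 0xc; word=0xac
word = 0xac → big-endian bytes:
  [0]=0xac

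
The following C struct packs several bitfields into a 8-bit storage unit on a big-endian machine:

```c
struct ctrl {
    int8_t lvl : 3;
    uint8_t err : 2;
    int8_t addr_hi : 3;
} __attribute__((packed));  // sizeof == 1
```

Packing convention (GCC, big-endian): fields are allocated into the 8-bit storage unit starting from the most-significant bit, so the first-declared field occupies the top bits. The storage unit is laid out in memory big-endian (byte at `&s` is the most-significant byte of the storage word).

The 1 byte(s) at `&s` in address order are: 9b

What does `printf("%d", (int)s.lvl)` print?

-4

[0]=0x9b (big-endian) → word 0x9b
lvl [5+:3] = (word>>5) & 0x7 = 4  ←
err [3+:2] = (word>>3) & 0x3 = 3
addr_hi [0+:3] = (word>>0) & 0x7 = 3
lvl signed 3b, MSB=1: 4 - 8 = -4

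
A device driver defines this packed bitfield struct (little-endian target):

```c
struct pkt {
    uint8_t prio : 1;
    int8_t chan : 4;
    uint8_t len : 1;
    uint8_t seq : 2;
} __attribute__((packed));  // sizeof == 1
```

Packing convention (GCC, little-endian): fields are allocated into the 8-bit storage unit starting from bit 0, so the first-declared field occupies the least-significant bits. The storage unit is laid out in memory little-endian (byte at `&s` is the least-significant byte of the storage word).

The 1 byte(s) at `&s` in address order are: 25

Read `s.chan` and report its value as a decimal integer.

2

[0]=0x25 (little-endian) → word 0x25
prio [0+:1] = (word>>0) & 0x1 = 1
chan [1+:4] = (word>>1) & 0xf = 2  ←
len [5+:1] = (word>>5) & 0x1 = 1
seq [6+:2] = (word>>6) & 0x3 = 0
chan signed 4b, MSB=0: value = 2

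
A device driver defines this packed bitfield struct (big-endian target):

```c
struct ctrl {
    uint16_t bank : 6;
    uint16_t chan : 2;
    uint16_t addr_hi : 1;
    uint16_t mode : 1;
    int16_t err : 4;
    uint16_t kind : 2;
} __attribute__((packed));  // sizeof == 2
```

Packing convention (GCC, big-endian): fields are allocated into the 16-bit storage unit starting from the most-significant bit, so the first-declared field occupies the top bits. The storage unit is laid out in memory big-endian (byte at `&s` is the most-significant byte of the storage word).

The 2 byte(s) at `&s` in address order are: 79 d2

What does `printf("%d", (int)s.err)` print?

4

[0]=0x79 [1]=0xd2 (big-endian) → word 0x79d2
bank:6 @ bit 10 → (0x79d2>>10)&0x3f = 0x1e
chan:2 @ bit 8 → (0x79d2>>8)&0x3 = 0x1
addr_hi:1 @ bit 7 → (0x79d2>>7)&0x1 = 0x1
mode:1 @ bit 6 → (0x79d2>>6)&0x1 = 0x1
err:4 @ bit 2 → (0x79d2>>2)&0xf = 0x4  ←
kind:2 @ bit 0 → (0x79d2>>0)&0x3 = 0x2
err signed 4b, MSB=0: value = 4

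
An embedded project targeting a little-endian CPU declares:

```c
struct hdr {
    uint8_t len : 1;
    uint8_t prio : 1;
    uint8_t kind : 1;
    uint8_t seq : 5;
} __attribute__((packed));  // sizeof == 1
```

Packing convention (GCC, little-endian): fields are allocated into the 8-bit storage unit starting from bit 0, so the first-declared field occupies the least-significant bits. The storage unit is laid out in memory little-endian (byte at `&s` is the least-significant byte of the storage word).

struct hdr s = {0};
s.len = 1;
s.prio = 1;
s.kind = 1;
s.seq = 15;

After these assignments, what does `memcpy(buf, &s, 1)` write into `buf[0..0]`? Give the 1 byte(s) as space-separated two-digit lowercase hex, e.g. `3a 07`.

7f

len:1 = 1 → 0x1 << 0 → word 0x01
prio:1 = 1 → 0x1 << 1 → word 0x03
kind:1 = 1 → 0x1 << 2 → word 0x07
seq:5 = 15 → 0xf << 3 → word 0x7f
word = 0x7f → little-endian bytes:
  [0]=0x7f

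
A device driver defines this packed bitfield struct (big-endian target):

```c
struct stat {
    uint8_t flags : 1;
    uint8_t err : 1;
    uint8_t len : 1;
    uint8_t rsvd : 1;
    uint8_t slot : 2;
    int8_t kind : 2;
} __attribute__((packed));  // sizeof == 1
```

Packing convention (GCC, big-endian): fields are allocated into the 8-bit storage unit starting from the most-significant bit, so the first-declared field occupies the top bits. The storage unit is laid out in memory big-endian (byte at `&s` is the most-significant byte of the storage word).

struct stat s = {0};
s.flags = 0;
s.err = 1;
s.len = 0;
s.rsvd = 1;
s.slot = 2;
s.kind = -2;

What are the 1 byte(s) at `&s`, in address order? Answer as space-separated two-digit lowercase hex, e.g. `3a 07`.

5a

[7+:1] flags=0 & 0x1 = 0x0; word=0x00
[6+:1] err=1 & 0x1 = 0x1; word=0x40
[5+:1] len=0 & 0x1 = 0x0; word=0x40
[4+:1] rsvd=1 & 0x1 = 0x1; word=0x50
[2+:2] slot=2 & 0x3 = 0x2; word=0x58
[0+:2] kind=-2 & 0x3 = 0x2; word=0x5a
word = 0x5a → big-endian bytes:
  [0]=0x5a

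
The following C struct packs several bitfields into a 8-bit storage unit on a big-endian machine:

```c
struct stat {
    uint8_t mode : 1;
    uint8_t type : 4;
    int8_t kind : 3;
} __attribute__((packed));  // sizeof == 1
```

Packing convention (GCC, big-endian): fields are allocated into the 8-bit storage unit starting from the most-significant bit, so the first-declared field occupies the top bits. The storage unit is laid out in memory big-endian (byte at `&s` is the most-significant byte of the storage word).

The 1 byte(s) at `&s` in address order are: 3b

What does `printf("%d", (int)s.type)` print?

7

[0]=0x3b (big-endian) → word 0x3b
mode:1 @ bit 7 → (0x3b>>7)&0x1 = 0x0
type:4 @ bit 3 → (0x3b>>3)&0xf = 0x7  ←
kind:3 @ bit 0 → (0x3b>>0)&0x7 = 0x3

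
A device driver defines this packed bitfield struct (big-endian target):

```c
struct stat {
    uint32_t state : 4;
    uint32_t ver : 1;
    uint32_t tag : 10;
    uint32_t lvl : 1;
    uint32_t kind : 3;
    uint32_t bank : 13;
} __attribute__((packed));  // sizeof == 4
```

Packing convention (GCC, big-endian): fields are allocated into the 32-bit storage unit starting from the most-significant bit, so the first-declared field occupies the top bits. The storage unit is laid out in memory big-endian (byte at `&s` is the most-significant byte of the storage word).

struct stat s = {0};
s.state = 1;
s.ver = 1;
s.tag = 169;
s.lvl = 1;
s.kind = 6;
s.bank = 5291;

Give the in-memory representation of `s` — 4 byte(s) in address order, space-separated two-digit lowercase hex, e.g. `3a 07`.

19 53 d4 ab

state:4 = 1 → 0x1 << 28 → word 0x10000000
ver:1 = 1 → 0x1 << 27 → word 0x18000000
tag:10 = 169 → 0xa9 << 17 → word 0x19520000
lvl:1 = 1 → 0x1 << 16 → word 0x19530000
kind:3 = 6 → 0x6 << 13 → word 0x1953c000
bank:13 = 5291 → 0x14ab << 0 → word 0x1953d4ab
word = 0x1953d4ab → big-endian bytes:
  [0]=0x19  [1]=0x53  [2]=0xd4  [3]=0xab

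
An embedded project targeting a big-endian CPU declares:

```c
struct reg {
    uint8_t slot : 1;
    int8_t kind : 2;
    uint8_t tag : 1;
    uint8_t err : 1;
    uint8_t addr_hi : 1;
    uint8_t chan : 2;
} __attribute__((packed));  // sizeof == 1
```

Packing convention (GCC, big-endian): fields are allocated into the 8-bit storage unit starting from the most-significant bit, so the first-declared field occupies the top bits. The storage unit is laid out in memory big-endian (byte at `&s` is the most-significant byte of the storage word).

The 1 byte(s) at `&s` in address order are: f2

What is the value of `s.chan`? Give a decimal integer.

[0]=0xf2 (big-endian) → word 0xf2
slot:1 @ bit 7 → (0xf2>>7)&0x1 = 0x1
kind:2 @ bit 5 → (0xf2>>5)&0x3 = 0x3
tag:1 @ bit 4 → (0xf2>>4)&0x1 = 0x1
err:1 @ bit 3 → (0xf2>>3)&0x1 = 0x0
addr_hi:1 @ bit 2 → (0xf2>>2)&0x1 = 0x0
chan:2 @ bit 0 → (0xf2>>0)&0x3 = 0x2  ←

2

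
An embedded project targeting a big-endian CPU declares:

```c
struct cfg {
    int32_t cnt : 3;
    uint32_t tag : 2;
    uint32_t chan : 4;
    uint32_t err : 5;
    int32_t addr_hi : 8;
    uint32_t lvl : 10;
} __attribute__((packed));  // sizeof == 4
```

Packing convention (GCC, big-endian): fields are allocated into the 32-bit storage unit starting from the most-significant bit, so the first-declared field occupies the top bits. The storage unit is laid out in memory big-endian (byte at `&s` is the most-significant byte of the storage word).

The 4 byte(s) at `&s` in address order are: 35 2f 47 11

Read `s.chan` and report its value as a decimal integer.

10

[0]=0x35 [1]=0x2f [2]=0x47 [3]=0x11 (big-endian) → word 0x352f4711
cnt:3 @ bit 29 → (0x352f4711>>29)&0x7 = 0x1
tag:2 @ bit 27 → (0x352f4711>>27)&0x3 = 0x2
chan:4 @ bit 23 → (0x352f4711>>23)&0xf = 0xa  ←
err:5 @ bit 18 → (0x352f4711>>18)&0x1f = 0xb
addr_hi:8 @ bit 10 → (0x352f4711>>10)&0xff = 0xd1
lvl:10 @ bit 0 → (0x352f4711>>0)&0x3ff = 0x311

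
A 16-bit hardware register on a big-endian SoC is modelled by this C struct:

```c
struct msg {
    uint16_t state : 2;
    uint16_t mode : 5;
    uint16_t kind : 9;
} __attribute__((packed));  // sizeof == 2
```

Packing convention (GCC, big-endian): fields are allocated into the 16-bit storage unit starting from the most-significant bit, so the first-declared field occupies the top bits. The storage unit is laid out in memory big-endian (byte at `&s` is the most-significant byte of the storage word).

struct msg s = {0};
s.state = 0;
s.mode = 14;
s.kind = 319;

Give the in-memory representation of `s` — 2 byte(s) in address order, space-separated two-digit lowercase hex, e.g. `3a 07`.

1d 3f

state (2b) val=0 bits=0x0 at bit 14: 0x0000
mode (5b) val=14 bits=0xe at bit 9: 0x1c00
kind (9b) val=319 bits=0x13f at bit 0: 0x1d3f
word = 0x1d3f → big-endian bytes:
  [0]=0x1d  [1]=0x3f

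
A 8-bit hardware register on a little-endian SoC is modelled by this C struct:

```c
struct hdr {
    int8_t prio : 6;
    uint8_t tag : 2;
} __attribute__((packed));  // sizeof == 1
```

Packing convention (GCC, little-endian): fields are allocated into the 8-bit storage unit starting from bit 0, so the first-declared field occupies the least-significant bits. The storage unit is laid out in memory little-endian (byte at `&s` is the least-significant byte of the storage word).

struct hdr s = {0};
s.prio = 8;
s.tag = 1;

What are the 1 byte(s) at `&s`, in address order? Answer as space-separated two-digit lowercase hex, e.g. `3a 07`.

prio:6 = 8 → 0x8 << 0 → word 0x08
tag:2 = 1 → 0x1 << 6 → word 0x48
word = 0x48 → little-endian bytes:
  [0]=0x48

48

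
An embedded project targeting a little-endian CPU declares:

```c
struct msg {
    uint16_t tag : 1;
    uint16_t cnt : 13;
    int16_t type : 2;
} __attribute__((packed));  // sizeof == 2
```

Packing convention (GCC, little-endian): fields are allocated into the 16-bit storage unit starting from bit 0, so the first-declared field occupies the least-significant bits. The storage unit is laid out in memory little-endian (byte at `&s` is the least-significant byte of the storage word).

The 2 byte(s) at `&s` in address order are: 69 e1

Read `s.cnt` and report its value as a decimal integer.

[0]=0x69 [1]=0xe1 (little-endian) → word 0xe169
tag [0+:1] = (word>>0) & 0x1 = 1
cnt [1+:13] = (word>>1) & 0x1fff = 4276  ←
type [14+:2] = (word>>14) & 0x3 = 3

4276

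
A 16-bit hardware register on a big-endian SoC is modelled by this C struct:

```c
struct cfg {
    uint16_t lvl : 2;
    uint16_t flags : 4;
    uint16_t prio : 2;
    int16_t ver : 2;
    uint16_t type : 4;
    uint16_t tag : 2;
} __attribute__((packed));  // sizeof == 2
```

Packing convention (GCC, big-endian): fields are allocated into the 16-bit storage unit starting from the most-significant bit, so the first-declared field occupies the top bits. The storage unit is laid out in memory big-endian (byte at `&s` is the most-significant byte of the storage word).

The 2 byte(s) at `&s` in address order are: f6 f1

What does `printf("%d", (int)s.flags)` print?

13

[0]=0xf6 [1]=0xf1 (big-endian) → word 0xf6f1
lvl:2 @ bit 14 → (0xf6f1>>14)&0x3 = 0x3
flags:4 @ bit 10 → (0xf6f1>>10)&0xf = 0xd  ←
prio:2 @ bit 8 → (0xf6f1>>8)&0x3 = 0x2
ver:2 @ bit 6 → (0xf6f1>>6)&0x3 = 0x3
type:4 @ bit 2 → (0xf6f1>>2)&0xf = 0xc
tag:2 @ bit 0 → (0xf6f1>>0)&0x3 = 0x1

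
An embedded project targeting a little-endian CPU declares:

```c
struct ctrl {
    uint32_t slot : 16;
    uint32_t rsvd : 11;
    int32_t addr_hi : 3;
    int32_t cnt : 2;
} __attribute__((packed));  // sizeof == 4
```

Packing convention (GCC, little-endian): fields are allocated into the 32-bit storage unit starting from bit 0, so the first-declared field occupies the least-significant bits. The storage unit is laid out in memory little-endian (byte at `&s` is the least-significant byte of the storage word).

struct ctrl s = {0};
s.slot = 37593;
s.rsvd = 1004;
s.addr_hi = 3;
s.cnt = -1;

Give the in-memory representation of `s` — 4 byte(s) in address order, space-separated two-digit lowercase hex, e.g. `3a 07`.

d9 92 ec db

slot (16b) val=37593 bits=0x92d9 at bit 0: 0x000092d9
rsvd (11b) val=1004 bits=0x3ec at bit 16: 0x03ec92d9
addr_hi (3b) val=3 bits=0x3 at bit 27: 0x1bec92d9
cnt (2b) val=-1 bits=0x3 at bit 30: 0xdbec92d9
word = 0xdbec92d9 → little-endian bytes:
  [0]=0xd9  [1]=0x92  [2]=0xec  [3]=0xdb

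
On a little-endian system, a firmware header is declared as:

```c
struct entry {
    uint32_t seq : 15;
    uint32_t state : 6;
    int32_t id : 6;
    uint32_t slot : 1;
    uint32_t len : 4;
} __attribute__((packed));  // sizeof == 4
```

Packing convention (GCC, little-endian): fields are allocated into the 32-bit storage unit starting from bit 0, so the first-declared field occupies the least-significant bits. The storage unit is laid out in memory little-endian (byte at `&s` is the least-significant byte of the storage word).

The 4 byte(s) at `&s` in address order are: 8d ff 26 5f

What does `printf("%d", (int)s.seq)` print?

32653

[0]=0x8d [1]=0xff [2]=0x26 [3]=0x5f (little-endian) → word 0x5f26ff8d
seq:15 @ bit 0 → (0x5f26ff8d>>0)&0x7fff = 0x7f8d  ←
state:6 @ bit 15 → (0x5f26ff8d>>15)&0x3f = 0xd
id:6 @ bit 21 → (0x5f26ff8d>>21)&0x3f = 0x39
slot:1 @ bit 27 → (0x5f26ff8d>>27)&0x1 = 0x1
len:4 @ bit 28 → (0x5f26ff8d>>28)&0xf = 0x5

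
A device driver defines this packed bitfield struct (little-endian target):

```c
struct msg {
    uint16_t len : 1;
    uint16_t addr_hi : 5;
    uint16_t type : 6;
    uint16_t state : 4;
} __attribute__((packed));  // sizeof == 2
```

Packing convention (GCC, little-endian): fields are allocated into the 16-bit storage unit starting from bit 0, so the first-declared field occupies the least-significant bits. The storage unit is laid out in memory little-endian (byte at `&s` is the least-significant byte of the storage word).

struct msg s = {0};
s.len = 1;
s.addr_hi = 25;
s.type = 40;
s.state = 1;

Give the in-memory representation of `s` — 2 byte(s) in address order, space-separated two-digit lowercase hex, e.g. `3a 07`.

33 1a

len:1 = 1 → 0x1 << 0 → word 0x0001
addr_hi:5 = 25 → 0x19 << 1 → word 0x0033
type:6 = 40 → 0x28 << 6 → word 0x0a33
state:4 = 1 → 0x1 << 12 → word 0x1a33
word = 0x1a33 → little-endian bytes:
  [0]=0x33  [1]=0x1a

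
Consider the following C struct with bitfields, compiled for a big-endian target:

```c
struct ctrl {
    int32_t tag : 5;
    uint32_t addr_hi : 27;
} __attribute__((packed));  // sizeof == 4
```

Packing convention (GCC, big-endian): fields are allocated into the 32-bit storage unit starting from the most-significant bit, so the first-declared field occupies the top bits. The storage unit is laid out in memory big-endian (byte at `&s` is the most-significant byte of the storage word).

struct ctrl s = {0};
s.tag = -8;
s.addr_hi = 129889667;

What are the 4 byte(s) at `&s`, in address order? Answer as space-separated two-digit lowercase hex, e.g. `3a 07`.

tag:5 = -8 → 0x18 << 27 → word 0xc0000000
addr_hi:27 = 129889667 → 0x7bdf583 << 0 → word 0xc7bdf583
word = 0xc7bdf583 → big-endian bytes:
  [0]=0xc7  [1]=0xbd  [2]=0xf5  [3]=0x83

c7 bd f5 83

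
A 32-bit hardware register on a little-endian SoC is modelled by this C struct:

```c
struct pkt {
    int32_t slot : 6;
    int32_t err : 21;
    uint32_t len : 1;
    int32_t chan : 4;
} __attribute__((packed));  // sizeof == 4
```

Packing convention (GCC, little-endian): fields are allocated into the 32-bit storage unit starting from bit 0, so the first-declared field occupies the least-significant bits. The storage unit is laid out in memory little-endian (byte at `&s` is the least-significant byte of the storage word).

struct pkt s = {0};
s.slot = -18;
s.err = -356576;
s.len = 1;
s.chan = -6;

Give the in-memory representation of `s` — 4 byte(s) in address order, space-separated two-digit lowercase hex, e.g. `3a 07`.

slot (6b) val=-18 bits=0x2e at bit 0: 0x0000002e
err (21b) val=-356576 bits=0x1a8f20 at bit 6: 0x06a3c82e
len (1b) val=1 bits=0x1 at bit 27: 0x0ea3c82e
chan (4b) val=-6 bits=0xa at bit 28: 0xaea3c82e
word = 0xaea3c82e → little-endian bytes:
  [0]=0x2e  [1]=0xc8  [2]=0xa3  [3]=0xae

2e c8 a3 ae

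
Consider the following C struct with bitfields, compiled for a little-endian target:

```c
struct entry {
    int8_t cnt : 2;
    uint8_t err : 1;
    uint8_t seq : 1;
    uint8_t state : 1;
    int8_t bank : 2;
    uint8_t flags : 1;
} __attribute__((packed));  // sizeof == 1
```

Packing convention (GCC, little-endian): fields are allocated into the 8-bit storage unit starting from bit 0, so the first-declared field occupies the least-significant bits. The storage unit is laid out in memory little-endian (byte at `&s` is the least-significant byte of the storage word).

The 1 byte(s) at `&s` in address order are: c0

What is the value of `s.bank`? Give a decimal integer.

-2

[0]=0xc0 (little-endian) → word 0xc0
cnt:2 @ bit 0 → (0xc0>>0)&0x3 = 0x0
err:1 @ bit 2 → (0xc0>>2)&0x1 = 0x0
seq:1 @ bit 3 → (0xc0>>3)&0x1 = 0x0
state:1 @ bit 4 → (0xc0>>4)&0x1 = 0x0
bank:2 @ bit 5 → (0xc0>>5)&0x3 = 0x2  ←
flags:1 @ bit 7 → (0xc0>>7)&0x1 = 0x1
bank signed 2b, MSB=1: 2 - 4 = -2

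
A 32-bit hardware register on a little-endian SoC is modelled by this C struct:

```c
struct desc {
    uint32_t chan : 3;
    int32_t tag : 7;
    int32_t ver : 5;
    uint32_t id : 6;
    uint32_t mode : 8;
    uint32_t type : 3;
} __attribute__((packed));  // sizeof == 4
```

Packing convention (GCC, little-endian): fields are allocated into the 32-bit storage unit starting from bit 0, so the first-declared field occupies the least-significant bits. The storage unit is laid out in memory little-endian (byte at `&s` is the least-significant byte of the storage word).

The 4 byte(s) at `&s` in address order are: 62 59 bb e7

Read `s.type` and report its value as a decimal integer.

[0]=0x62 [1]=0x59 [2]=0xbb [3]=0xe7 (little-endian) → word 0xe7bb5962
chan:3 @ bit 0 → (0xe7bb5962>>0)&0x7 = 0x2
tag:7 @ bit 3 → (0xe7bb5962>>3)&0x7f = 0x2c
ver:5 @ bit 10 → (0xe7bb5962>>10)&0x1f = 0x16
id:6 @ bit 15 → (0xe7bb5962>>15)&0x3f = 0x36
mode:8 @ bit 21 → (0xe7bb5962>>21)&0xff = 0x3d
type:3 @ bit 29 → (0xe7bb5962>>29)&0x7 = 0x7  ←

7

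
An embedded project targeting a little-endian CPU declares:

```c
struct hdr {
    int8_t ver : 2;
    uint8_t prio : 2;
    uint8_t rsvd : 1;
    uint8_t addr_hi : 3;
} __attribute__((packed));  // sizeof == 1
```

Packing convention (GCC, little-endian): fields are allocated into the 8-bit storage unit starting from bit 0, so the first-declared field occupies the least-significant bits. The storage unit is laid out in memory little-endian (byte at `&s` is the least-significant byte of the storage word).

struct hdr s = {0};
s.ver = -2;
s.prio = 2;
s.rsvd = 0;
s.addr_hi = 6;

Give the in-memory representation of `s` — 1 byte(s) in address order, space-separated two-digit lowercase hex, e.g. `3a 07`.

[0+:2] ver=-2 & 0x3 = 0x2; word=0x02
[2+:2] prio=2 & 0x3 = 0x2; word=0x0a
[4+:1] rsvd=0 & 0x1 = 0x0; word=0x0a
[5+:3] addr_hi=6 & 0x7 = 0x6; word=0xca
word = 0xca → little-endian bytes:
  [0]=0xca

ca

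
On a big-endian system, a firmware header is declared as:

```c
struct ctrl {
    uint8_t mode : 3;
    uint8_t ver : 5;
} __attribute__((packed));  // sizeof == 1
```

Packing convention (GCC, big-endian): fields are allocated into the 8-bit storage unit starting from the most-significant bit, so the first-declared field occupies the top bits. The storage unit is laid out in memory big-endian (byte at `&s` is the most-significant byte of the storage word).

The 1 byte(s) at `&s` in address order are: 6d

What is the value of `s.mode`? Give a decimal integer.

3

[0]=0x6d (big-endian) → word 0x6d
mode [5+:3] = (word>>5) & 0x7 = 3  ←
ver [0+:5] = (word>>0) & 0x1f = 13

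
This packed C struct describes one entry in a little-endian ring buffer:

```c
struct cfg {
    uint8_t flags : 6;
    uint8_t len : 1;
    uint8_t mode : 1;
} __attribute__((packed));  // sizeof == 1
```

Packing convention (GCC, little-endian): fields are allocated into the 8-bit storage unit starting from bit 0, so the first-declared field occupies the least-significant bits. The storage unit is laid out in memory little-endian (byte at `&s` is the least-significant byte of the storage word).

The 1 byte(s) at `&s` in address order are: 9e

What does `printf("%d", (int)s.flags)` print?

30

[0]=0x9e (little-endian) → word 0x9e
flags [0+:6] = (word>>0) & 0x3f = 30  ←
len [6+:1] = (word>>6) & 0x1 = 0
mode [7+:1] = (word>>7) & 0x1 = 1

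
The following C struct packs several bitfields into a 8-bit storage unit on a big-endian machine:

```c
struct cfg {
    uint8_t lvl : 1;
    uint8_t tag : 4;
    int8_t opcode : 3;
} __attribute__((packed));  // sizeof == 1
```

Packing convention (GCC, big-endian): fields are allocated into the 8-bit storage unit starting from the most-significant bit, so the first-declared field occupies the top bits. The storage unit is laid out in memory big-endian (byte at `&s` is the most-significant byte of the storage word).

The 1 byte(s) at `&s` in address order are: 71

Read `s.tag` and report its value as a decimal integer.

[0]=0x71 (big-endian) → word 0x71
lvl [7+:1] = (word>>7) & 0x1 = 0
tag [3+:4] = (word>>3) & 0xf = 14  ←
opcode [0+:3] = (word>>0) & 0x7 = 1

14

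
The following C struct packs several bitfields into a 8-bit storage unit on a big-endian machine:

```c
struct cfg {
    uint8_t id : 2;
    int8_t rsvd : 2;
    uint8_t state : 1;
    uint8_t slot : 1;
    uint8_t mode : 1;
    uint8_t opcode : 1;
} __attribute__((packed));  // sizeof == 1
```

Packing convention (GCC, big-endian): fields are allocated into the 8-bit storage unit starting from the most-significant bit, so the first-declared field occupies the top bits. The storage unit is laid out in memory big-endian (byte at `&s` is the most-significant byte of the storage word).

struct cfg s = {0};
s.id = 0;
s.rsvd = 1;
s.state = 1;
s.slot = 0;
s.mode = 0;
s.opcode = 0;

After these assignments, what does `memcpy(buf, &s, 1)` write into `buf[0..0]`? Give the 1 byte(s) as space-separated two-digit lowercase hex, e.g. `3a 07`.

18

[6+:2] id=0 & 0x3 = 0x0; word=0x00
[4+:2] rsvd=1 & 0x3 = 0x1; word=0x10
[3+:1] state=1 & 0x1 = 0x1; word=0x18
[2+:1] slot=0 & 0x1 = 0x0; word=0x18
[1+:1] mode=0 & 0x1 = 0x0; word=0x18
[0+:1] opcode=0 & 0x1 = 0x0; word=0x18
word = 0x18 → big-endian bytes:
  [0]=0x18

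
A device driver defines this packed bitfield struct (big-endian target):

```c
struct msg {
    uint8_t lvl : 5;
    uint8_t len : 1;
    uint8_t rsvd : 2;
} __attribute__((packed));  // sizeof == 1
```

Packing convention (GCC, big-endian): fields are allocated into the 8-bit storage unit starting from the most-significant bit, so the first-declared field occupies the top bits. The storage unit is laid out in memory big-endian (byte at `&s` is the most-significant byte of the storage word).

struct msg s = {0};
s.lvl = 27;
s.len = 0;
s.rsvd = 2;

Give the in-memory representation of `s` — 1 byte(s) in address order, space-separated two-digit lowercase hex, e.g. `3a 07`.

da

lvl (5b) val=27 bits=0x1b at bit 3: 0xd8
len (1b) val=0 bits=0x0 at bit 2: 0xd8
rsvd (2b) val=2 bits=0x2 at bit 0: 0xda
word = 0xda → big-endian bytes:
  [0]=0xda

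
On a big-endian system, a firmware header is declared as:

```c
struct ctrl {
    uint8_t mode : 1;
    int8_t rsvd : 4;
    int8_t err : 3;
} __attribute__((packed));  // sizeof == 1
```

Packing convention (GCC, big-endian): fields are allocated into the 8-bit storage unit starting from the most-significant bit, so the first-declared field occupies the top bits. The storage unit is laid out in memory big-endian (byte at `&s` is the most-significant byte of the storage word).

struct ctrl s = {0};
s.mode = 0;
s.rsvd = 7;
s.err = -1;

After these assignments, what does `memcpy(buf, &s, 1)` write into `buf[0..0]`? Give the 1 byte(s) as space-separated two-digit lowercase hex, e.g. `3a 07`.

[7+:1] mode=0 & 0x1 = 0x0; word=0x00
[3+:4] rsvd=7 & 0xf = 0x7; word=0x38
[0+:3] err=-1 & 0x7 = 0x7; word=0x3f
word = 0x3f → big-endian bytes:
  [0]=0x3f

3f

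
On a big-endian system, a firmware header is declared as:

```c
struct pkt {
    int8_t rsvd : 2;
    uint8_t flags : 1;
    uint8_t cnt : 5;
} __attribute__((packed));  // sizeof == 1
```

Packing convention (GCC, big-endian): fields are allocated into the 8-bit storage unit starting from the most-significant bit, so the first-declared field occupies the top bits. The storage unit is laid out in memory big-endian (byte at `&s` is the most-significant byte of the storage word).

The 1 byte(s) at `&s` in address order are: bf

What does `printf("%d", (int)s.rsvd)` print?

-2

[0]=0xbf (big-endian) → word 0xbf
rsvd:2 @ bit 6 → (0xbf>>6)&0x3 = 0x2  ←
flags:1 @ bit 5 → (0xbf>>5)&0x1 = 0x1
cnt:5 @ bit 0 → (0xbf>>0)&0x1f = 0x1f
rsvd signed 2b, MSB=1: 2 - 4 = -2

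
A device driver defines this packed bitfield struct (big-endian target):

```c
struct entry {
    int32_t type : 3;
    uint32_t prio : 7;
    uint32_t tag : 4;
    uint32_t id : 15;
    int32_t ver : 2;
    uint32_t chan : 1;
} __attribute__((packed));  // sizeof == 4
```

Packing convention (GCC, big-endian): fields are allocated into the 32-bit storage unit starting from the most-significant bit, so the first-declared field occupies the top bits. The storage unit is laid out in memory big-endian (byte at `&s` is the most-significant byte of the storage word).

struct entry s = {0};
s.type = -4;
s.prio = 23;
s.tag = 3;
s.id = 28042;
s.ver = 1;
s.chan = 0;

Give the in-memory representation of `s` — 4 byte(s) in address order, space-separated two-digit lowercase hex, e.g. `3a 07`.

[29+:3] type=-4 & 0x7 = 0x4; word=0x80000000
[22+:7] prio=23 & 0x7f = 0x17; word=0x85c00000
[18+:4] tag=3 & 0xf = 0x3; word=0x85cc0000
[3+:15] id=28042 & 0x7fff = 0x6d8a; word=0x85cf6c50
[1+:2] ver=1 & 0x3 = 0x1; word=0x85cf6c52
[0+:1] chan=0 & 0x1 = 0x0; word=0x85cf6c52
word = 0x85cf6c52 → big-endian bytes:
  [0]=0x85  [1]=0xcf  [2]=0x6c  [3]=0x52

85 cf 6c 52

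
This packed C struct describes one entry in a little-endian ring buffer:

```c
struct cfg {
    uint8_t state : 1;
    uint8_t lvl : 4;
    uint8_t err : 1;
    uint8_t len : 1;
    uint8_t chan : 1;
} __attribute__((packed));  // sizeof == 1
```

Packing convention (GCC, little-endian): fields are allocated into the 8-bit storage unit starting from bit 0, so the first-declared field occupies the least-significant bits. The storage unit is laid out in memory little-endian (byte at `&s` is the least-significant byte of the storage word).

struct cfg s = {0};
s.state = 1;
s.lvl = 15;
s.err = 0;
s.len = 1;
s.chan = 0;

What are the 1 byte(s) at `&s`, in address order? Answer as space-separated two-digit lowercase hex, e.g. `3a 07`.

5f

state (1b) val=1 bits=0x1 at bit 0: 0x01
lvl (4b) val=15 bits=0xf at bit 1: 0x1f
err (1b) val=0 bits=0x0 at bit 5: 0x1f
len (1b) val=1 bits=0x1 at bit 6: 0x5f
chan (1b) val=0 bits=0x0 at bit 7: 0x5f
word = 0x5f → little-endian bytes:
  [0]=0x5f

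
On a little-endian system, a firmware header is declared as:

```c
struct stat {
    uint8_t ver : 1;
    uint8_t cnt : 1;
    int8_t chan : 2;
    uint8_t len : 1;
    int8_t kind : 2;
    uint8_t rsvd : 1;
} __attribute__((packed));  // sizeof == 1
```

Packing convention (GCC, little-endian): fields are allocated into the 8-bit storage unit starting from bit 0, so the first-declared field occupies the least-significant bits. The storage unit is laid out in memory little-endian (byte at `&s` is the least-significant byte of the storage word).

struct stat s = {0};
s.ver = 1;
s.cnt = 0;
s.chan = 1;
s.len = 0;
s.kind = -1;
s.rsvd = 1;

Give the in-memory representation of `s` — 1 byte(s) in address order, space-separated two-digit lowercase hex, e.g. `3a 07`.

e5

ver (1b) val=1 bits=0x1 at bit 0: 0x01
cnt (1b) val=0 bits=0x0 at bit 1: 0x01
chan (2b) val=1 bits=0x1 at bit 2: 0x05
len (1b) val=0 bits=0x0 at bit 4: 0x05
kind (2b) val=-1 bits=0x3 at bit 5: 0x65
rsvd (1b) val=1 bits=0x1 at bit 7: 0xe5
word = 0xe5 → little-endian bytes:
  [0]=0xe5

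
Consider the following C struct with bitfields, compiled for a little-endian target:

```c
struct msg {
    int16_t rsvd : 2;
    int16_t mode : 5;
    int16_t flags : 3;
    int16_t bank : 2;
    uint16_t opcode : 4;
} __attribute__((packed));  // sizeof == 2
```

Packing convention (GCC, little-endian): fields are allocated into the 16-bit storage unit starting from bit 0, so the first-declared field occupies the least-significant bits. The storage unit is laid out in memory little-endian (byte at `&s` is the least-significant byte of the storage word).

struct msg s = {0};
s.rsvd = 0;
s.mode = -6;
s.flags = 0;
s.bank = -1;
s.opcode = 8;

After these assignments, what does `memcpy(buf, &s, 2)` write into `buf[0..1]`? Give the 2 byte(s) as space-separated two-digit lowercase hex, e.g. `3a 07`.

68 8c

rsvd:2 = 0 → 0x0 << 0 → word 0x0000
mode:5 = -6 → 0x1a << 2 → word 0x0068
flags:3 = 0 → 0x0 << 7 → word 0x0068
bank:2 = -1 → 0x3 << 10 → word 0x0c68
opcode:4 = 8 → 0x8 << 12 → word 0x8c68
word = 0x8c68 → little-endian bytes:
  [0]=0x68  [1]=0x8c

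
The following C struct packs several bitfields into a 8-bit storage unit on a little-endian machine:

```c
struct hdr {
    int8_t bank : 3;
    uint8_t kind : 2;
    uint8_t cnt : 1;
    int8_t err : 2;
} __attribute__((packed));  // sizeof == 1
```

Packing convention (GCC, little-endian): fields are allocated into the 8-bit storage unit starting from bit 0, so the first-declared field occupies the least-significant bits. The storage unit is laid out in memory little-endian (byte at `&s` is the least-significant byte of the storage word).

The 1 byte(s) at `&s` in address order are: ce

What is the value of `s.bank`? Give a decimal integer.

[0]=0xce (little-endian) → word 0xce
bank [0+:3] = (word>>0) & 0x7 = 6  ←
kind [3+:2] = (word>>3) & 0x3 = 1
cnt [5+:1] = (word>>5) & 0x1 = 0
err [6+:2] = (word>>6) & 0x3 = 3
bank signed 3b, MSB=1: 6 - 8 = -2

-2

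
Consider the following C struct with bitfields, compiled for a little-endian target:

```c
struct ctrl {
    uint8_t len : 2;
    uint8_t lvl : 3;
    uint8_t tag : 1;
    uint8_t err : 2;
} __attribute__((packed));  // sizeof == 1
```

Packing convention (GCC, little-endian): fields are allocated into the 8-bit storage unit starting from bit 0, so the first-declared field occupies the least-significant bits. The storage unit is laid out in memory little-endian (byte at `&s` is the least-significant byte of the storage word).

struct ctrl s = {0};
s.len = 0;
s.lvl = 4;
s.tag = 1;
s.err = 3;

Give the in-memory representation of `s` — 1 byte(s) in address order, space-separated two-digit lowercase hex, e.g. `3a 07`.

[0+:2] len=0 & 0x3 = 0x0; word=0x00
[2+:3] lvl=4 & 0x7 = 0x4; word=0x10
[5+:1] tag=1 & 0x1 = 0x1; word=0x30
[6+:2] err=3 & 0x3 = 0x3; word=0xf0
word = 0xf0 → little-endian bytes:
  [0]=0xf0

f0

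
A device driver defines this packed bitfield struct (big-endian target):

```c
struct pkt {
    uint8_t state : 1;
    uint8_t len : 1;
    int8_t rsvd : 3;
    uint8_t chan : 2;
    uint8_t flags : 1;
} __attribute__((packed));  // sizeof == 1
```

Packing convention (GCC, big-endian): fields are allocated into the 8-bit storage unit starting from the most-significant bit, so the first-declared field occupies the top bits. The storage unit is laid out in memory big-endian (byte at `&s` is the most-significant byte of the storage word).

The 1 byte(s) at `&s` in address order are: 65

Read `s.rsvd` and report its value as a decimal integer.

-4

[0]=0x65 (big-endian) → word 0x65
state [7+:1] = (word>>7) & 0x1 = 0
len [6+:1] = (word>>6) & 0x1 = 1
rsvd [3+:3] = (word>>3) & 0x7 = 4  ←
chan [1+:2] = (word>>1) & 0x3 = 2
flags [0+:1] = (word>>0) & 0x1 = 1
rsvd signed 3b, MSB=1: 4 - 8 = -4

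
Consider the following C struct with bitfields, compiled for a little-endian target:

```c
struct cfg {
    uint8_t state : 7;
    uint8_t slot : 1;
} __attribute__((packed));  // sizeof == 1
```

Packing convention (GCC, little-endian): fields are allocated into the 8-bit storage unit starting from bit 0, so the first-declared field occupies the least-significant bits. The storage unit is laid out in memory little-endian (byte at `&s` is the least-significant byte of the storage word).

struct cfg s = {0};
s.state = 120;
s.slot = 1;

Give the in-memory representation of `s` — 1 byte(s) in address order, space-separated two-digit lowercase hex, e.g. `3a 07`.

f8

state:7 = 120 → 0x78 << 0 → word 0x78
slot:1 = 1 → 0x1 << 7 → word 0xf8
word = 0xf8 → little-endian bytes:
  [0]=0xf8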